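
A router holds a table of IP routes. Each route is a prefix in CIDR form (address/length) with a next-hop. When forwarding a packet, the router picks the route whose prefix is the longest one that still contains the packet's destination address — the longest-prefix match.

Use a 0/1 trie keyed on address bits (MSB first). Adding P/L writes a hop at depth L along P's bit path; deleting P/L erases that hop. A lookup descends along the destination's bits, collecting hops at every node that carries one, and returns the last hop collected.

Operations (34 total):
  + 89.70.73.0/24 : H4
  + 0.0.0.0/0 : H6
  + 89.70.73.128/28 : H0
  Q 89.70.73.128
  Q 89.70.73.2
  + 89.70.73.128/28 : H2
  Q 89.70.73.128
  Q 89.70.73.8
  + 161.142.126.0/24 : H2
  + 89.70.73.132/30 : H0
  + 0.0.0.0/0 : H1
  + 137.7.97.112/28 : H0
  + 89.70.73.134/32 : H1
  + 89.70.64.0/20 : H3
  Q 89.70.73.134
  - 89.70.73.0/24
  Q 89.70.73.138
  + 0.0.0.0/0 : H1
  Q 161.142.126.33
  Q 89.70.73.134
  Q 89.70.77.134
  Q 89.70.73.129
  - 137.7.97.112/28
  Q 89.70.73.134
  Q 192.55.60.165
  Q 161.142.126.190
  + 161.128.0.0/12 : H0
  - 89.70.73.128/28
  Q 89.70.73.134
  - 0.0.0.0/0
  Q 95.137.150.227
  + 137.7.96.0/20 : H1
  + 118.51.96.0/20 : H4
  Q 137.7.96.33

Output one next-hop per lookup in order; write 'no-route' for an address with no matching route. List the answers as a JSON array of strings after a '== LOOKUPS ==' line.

Trace:
  + 89.70.73.0/24 (H4) depth=24
  + 0.0.0.0/0 (H6) depth=0
  + 89.70.73.128/28 (H0) depth=28
  Q 89.70.73.128: descend 0101100101000110010010011000 ; hops seen [H6,H4,H0] ; pick H0
  Q 89.70.73.2: descend 010110010100011001001001 ; hops seen [H6,H4] ; pick H4
  + 89.70.73.128/28 (H2) depth=28
  Q 89.70.73.128: descend 0101100101000110010010011000 ; hops seen [H6,H4,H2] ; pick H2
  Q 89.70.73.8: descend 010110010100011001001001 ; hops seen [H6,H4] ; pick H4
  + 161.142.126.0/24 (H2) depth=24
  + 89.70.73.132/30 (H0) depth=30
  + 0.0.0.0/0 (H1) depth=0
  + 137.7.97.112/28 (H0) depth=28
  + 89.70.73.134/32 (H1) depth=32
  + 89.70.64.0/20 (H3) depth=20
  Q 89.70.73.134: descend 01011001010001100100100110000110 ; hops seen [H1,H3,H4,H2,H0,H1] ; pick H1
  - 89.70.73.0/24 clear@24
  Q 89.70.73.138: descend 0101100101000110010010011000 ; hops seen [H1,H3,H2] ; pick H2
  + 0.0.0.0/0 (H1) depth=0
  Q 161.142.126.33: descend 101000011000111001111110 ; hops seen [H1,H2] ; pick H2
  Q 89.70.73.134: descend 01011001010001100100100110000110 ; hops seen [H1,H3,H2,H0,H1] ; pick H1
  Q 89.70.77.134: descend 010110010100011001001 ; hops seen [H1,H3] ; pick H3
  Q 89.70.73.129: descend 01011001010001100100100110000 ; hops seen [H1,H3,H2] ; pick H2
  - 137.7.97.112/28 clear@28
  Q 89.70.73.134: descend 01011001010001100100100110000110 ; hops seen [H1,H3,H2,H0,H1] ; pick H1
  Q 192.55.60.165: descend 1 ; hops seen [H1] ; pick H1
  Q 161.142.126.190: descend 101000011000111001111110 ; hops seen [H1,H2] ; pick H2
  + 161.128.0.0/12 (H0) depth=12
  - 89.70.73.128/28 clear@28
  Q 89.70.73.134: descend 01011001010001100100100110000110 ; hops seen [H1,H3,H0,H1] ; pick H1
  - 0.0.0.0/0 clear@0
  Q 95.137.150.227: descend 01011 ; hops seen [∅] ; pick no-route
  + 137.7.96.0/20 (H1) depth=20
  + 118.51.96.0/20 (H4) depth=20
  Q 137.7.96.33: descend 10001001000001110110000 ; hops seen [H1] ; pick H1

== LOOKUPS ==
["H0","H4","H2","H4","H1","H2","H2","H1","H3","H2","H1","H1","H2","H1","no-route","H1"]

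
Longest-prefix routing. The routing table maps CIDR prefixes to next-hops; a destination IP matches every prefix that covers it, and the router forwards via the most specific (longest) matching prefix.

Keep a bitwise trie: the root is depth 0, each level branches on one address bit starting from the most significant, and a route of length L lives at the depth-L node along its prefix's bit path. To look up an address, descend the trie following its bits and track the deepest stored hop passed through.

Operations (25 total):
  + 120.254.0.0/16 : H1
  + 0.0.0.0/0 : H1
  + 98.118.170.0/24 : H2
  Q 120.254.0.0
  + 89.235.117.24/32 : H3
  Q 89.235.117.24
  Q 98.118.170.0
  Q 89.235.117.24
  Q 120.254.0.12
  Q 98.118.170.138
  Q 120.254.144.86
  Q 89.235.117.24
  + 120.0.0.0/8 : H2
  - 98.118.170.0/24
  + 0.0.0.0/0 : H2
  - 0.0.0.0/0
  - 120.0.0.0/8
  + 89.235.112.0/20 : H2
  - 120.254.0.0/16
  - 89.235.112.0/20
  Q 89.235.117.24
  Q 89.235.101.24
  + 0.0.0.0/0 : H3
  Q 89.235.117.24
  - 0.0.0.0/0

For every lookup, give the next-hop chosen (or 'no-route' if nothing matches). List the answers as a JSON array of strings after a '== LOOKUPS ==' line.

Apply in order:
  add 120.254.0.0/16 -> H1 at depth 16
  add 0.0.0.0/0 -> H1 at depth 0
  add 98.118.170.0/24 -> H2 at depth 24
  lookup 120.254.0.0: bits 0111100011111110 walk d0:H1→d1:-→d2:-→d3:-→d4:-→d5:-→d6:-→d7:-→d8:-→d9:-→d10:-→d11:-→d12:-→d13:-→d14:-→d15:-→d16:H1 -> H1
  add 89.235.117.24/32 -> H3 at depth 32
  lookup 89.235.117.24: bits 01011001111010110111010100011000 walk d0:H1→d1:-→d2:-→d3:-→d4:-→d5:-→d6:-→d7:-→d8:-→d9:-→d10:-→d11:-→d12:-→d13:-→d14:-→d15:-→d16:-→d17:-→d18:-→d19:-→d20:-→d21:-→d22:-→d23:-→d24:-→d25:-→d26:-→d27:-→d28:-→d29:-→d30:-→d31:-→d32:H3 -> H3
  lookup 98.118.170.0: bits 011000100111011010101010 walk d0:H1→d1:-→d2:-→d3:-→d4:-→d5:-→d6:-→d7:-→d8:-→d9:-→d10:-→d11:-→d12:-→d13:-→d14:-→d15:-→d16:-→d17:-→d18:-→d19:-→d20:-→d21:-→d22:-→d23:-→d24:H2 -> H2
  lookup 89.235.117.24: bits 01011001111010110111010100011000 walk d0:H1→d1:-→d2:-→d3:-→d4:-→d5:-→d6:-→d7:-→d8:-→d9:-→d10:-→d11:-→d12:-→d13:-→d14:-→d15:-→d16:-→d17:-→d18:-→d19:-→d20:-→d21:-→d22:-→d23:-→d24:-→d25:-→d26:-→d27:-→d28:-→d29:-→d30:-→d31:-→d32:H3 -> H3
  lookup 120.254.0.12: bits 0111100011111110 walk d0:H1→d1:-→d2:-→d3:-→d4:-→d5:-→d6:-→d7:-→d8:-→d9:-→d10:-→d11:-→d12:-→d13:-→d14:-→d15:-→d16:H1 -> H1
  lookup 98.118.170.138: bits 011000100111011010101010 walk d0:H1→d1:-→d2:-→d3:-→d4:-→d5:-→d6:-→d7:-→d8:-→d9:-→d10:-→d11:-→d12:-→d13:-→d14:-→d15:-→d16:-→d17:-→d18:-→d19:-→d20:-→d21:-→d22:-→d23:-→d24:H2 -> H2
  lookup 120.254.144.86: bits 0111100011111110 walk d0:H1→d1:-→d2:-→d3:-→d4:-→d5:-→d6:-→d7:-→d8:-→d9:-→d10:-→d11:-→d12:-→d13:-→d14:-→d15:-→d16:H1 -> H1
  lookup 89.235.117.24: bits 01011001111010110111010100011000 walk d0:H1→d1:-→d2:-→d3:-→d4:-→d5:-→d6:-→d7:-→d8:-→d9:-→d10:-→d11:-→d12:-→d13:-→d14:-→d15:-→d16:-→d17:-→d18:-→d19:-→d20:-→d21:-→d22:-→d23:-→d24:-→d25:-→d26:-→d27:-→d28:-→d29:-→d30:-→d31:-→d32:H3 -> H3
  add 120.0.0.0/8 -> H2 at depth 8
  del 98.118.170.0/24 (clear depth 24)
  add 0.0.0.0/0 -> H2 at depth 0
  del 0.0.0.0/0 (clear depth 0)
  del 120.0.0.0/8 (clear depth 8)
  add 89.235.112.0/20 -> H2 at depth 20
  del 120.254.0.0/16 (clear depth 16)
  del 89.235.112.0/20 (clear depth 20)
  lookup 89.235.117.24: bits 01011001111010110111010100011000 walk d0:-→d1:-→d2:-→d3:-→d4:-→d5:-→d6:-→d7:-→d8:-→d9:-→d10:-→d11:-→d12:-→d13:-→d14:-→d15:-→d16:-→d17:-→d18:-→d19:-→d20:-→d21:-→d22:-→d23:-→d24:-→d25:-→d26:-→d27:-→d28:-→d29:-→d30:-→d31:-→d32:H3 -> H3
  lookup 89.235.101.24: bits 0101100111101011011 walk d0:-→d1:-→d2:-→d3:-→d4:-→d5:-→d6:-→d7:-→d8:-→d9:-→d10:-→d11:-→d12:-→d13:-→d14:-→d15:-→d16:-→d17:-→d18:-→d19:- -> no-route
  add 0.0.0.0/0 -> H3 at depth 0
  lookup 89.235.117.24: bits 01011001111010110111010100011000 walk d0:H3→d1:-→d2:-→d3:-→d4:-→d5:-→d6:-→d7:-→d8:-→d9:-→d10:-→d11:-→d12:-→d13:-→d14:-→d15:-→d16:-→d17:-→d18:-→d19:-→d20:-→d21:-→d22:-→d23:-→d24:-→d25:-→d26:-→d27:-→d28:-→d29:-→d30:-→d31:-→d32:H3 -> H3
  del 0.0.0.0/0 (clear depth 0)

== LOOKUPS ==
["H1","H3","H2","H3","H1","H2","H1","H3","H3","no-route","H3"]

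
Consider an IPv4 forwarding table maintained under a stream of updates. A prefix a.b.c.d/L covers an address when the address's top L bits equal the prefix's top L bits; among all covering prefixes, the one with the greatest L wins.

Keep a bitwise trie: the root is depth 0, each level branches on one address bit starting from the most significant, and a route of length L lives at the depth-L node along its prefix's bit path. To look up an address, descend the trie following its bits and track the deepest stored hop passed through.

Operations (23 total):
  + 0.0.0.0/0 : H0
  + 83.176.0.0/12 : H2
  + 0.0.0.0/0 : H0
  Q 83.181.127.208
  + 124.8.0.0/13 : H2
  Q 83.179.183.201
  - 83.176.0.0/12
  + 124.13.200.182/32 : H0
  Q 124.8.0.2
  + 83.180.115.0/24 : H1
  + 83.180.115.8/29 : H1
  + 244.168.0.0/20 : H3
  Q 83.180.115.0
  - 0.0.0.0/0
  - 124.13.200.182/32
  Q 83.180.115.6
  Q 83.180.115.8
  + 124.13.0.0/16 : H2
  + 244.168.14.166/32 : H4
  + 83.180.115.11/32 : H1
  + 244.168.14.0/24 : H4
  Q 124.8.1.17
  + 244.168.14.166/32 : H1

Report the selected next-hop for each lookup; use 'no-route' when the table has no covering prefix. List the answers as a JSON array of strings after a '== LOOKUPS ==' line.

Process each operation:
  add 0.0.0.0/0 -> H0 at depth 0
  add 83.176.0.0/12 -> H2 at depth 12
  add 0.0.0.0/0 -> H0 at depth 0
  Q 83.181.127.208: descend 010100111011 ; hops seen [H0,H2] ; pick H2
  add 124.8.0.0/13 -> H2 at depth 13
  Q 83.179.183.201: descend 010100111011 ; hops seen [H0,H2] ; pick H2
  - 83.176.0.0/12 clear@12
  add 124.13.200.182/32 -> H0 at depth 32
  Q 124.8.0.2: descend 0111110000001 ; hops seen [H0,H2] ; pick H2
  add 83.180.115.0/24 -> H1 at depth 24
  add 83.180.115.8/29 -> H1 at depth 29
  add 244.168.0.0/20 -> H3 at depth 20
  Q 83.180.115.0: descend 0101001110110100011100110000 ; hops seen [H0,H1] ; pick H1
  - 0.0.0.0/0 clear@0
  - 124.13.200.182/32 clear@32
  Q 83.180.115.6: descend 0101001110110100011100110000 ; hops seen [H1] ; pick H1
  Q 83.180.115.8: descend 01010011101101000111001100001 ; hops seen [H1,H1] ; pick H1
  add 124.13.0.0/16 -> H2 at depth 16
  add 244.168.14.166/32 -> H4 at depth 32
  add 83.180.115.11/32 -> H1 at depth 32
  add 244.168.14.0/24 -> H4 at depth 24
  Q 124.8.1.17: descend 0111110000001 ; hops seen [H2] ; pick H2
  add 244.168.14.166/32 -> H1 at depth 32

== LOOKUPS ==
["H2","H2","H2","H1","H1","H1","H2"]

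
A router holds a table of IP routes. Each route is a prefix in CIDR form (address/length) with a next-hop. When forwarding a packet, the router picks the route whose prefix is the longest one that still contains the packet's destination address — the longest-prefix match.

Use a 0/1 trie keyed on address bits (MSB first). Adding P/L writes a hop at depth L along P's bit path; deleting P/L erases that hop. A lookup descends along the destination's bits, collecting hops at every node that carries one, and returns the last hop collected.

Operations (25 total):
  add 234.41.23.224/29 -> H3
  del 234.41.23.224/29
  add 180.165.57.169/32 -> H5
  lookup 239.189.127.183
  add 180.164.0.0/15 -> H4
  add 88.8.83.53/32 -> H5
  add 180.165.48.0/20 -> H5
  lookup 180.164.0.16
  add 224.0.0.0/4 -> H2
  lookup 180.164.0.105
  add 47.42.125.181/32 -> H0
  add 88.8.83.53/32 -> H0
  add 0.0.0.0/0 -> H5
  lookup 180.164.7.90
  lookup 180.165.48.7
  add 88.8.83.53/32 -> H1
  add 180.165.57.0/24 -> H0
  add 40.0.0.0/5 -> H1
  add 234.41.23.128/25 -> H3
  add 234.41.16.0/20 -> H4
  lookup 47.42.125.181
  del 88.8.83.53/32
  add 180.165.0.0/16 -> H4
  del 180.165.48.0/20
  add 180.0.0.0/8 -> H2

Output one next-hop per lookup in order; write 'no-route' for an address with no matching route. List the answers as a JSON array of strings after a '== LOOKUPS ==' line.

Process each operation:
  + 234.41.23.224/29 (H3) depth=29
  - 234.41.23.224/29 clear@29
  + 180.165.57.169/32 (H5) depth=32
  ? 239.189.127.183  path d0:-→d1:-→d2:-→d3:-→d4:-→d5:-  best=no-route
  + 180.164.0.0/15 (H4) depth=15
  + 88.8.83.53/32 (H5) depth=32
  + 180.165.48.0/20 (H5) depth=20
  ? 180.164.0.16  path d0:-→d1:-→d2:-→d3:-→d4:-→d5:-→d6:-→d7:-→d8:-→d9:-→d10:-→d11:-→d12:-→d13:-→d14:-→d15:H4  best=H4
  + 224.0.0.0/4 (H2) depth=4
  ? 180.164.0.105  path d0:-→d1:-→d2:-→d3:-→d4:-→d5:-→d6:-→d7:-→d8:-→d9:-→d10:-→d11:-→d12:-→d13:-→d14:-→d15:H4  best=H4
  + 47.42.125.181/32 (H0) depth=32
  + 88.8.83.53/32 (H0) depth=32
  + 0.0.0.0/0 (H5) depth=0
  ? 180.164.7.90  path d0:H5→d1:-→d2:-→d3:-→d4:-→d5:-→d6:-→d7:-→d8:-→d9:-→d10:-→d11:-→d12:-→d13:-→d14:-→d15:H4  best=H4
  ? 180.165.48.7  path d0:H5→d1:-→d2:-→d3:-→d4:-→d5:-→d6:-→d7:-→d8:-→d9:-→d10:-→d11:-→d12:-→d13:-→d14:-→d15:H4→d16:-→d17:-→d18:-→d19:-→d20:H5  best=H5
  + 88.8.83.53/32 (H1) depth=32
  + 180.165.57.0/24 (H0) depth=24
  + 40.0.0.0/5 (H1) depth=5
  + 234.41.23.128/25 (H3) depth=25
  + 234.41.16.0/20 (H4) depth=20
  ? 47.42.125.181  path d0:H5→d1:-→d2:-→d3:-→d4:-→d5:H1→d6:-→d7:-→d8:-→d9:-→d10:-→d11:-→d12:-→d13:-→d14:-→d15:-→d16:-→d17:-→d18:-→d19:-→d20:-→d21:-→d22:-→d23:-→d24:-→d25:-→d26:-→d27:-→d28:-→d29:-→d30:-→d31:-→d32:H0  best=H0
  - 88.8.83.53/32 clear@32
  + 180.165.0.0/16 (H4) depth=16
  - 180.165.48.0/20 clear@20
  + 180.0.0.0/8 (H2) depth=8

== LOOKUPS ==
["no-route","H4","H4","H4","H5","H0"]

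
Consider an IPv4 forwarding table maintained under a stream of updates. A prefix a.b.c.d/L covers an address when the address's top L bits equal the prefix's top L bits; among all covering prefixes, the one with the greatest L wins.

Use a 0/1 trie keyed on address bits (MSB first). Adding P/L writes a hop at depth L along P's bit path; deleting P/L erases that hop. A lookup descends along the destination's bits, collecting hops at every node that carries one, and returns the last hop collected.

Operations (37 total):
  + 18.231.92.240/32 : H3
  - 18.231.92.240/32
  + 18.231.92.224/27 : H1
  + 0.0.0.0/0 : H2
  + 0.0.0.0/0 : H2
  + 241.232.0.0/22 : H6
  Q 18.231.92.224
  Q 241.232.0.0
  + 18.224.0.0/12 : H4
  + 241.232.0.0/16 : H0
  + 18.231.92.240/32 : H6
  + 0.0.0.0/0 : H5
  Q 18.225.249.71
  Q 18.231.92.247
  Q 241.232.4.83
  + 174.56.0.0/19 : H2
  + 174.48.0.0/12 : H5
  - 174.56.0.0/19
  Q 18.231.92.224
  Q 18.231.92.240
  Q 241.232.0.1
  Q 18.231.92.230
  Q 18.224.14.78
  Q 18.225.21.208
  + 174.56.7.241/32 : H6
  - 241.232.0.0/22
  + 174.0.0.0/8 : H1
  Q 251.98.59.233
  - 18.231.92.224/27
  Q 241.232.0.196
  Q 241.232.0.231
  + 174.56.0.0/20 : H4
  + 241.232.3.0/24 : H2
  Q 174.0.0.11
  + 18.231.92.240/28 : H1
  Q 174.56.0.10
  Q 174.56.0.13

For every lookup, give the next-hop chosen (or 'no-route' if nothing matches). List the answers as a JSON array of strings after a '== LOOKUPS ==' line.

Apply in order:
  + 18.231.92.240/32 (H3) depth=32
  del 18.231.92.240/32 (clear depth 32)
  + 18.231.92.224/27 (H1) depth=27
  + 0.0.0.0/0 (H2) depth=0
  + 0.0.0.0/0 (H2) depth=0
  + 241.232.0.0/22 (H6) depth=22
  ? 18.231.92.224  path d0:H2→d1:-→d2:-→d3:-→d4:-→d5:-→d6:-→d7:-→d8:-→d9:-→d10:-→d11:-→d12:-→d13:-→d14:-→d15:-→d16:-→d17:-→d18:-→d19:-→d20:-→d21:-→d22:-→d23:-→d24:-→d25:-→d26:-→d27:H1  best=H1
  ? 241.232.0.0  path d0:H2→d1:-→d2:-→d3:-→d4:-→d5:-→d6:-→d7:-→d8:-→d9:-→d10:-→d11:-→d12:-→d13:-→d14:-→d15:-→d16:-→d17:-→d18:-→d19:-→d20:-→d21:-→d22:H6  best=H6
  + 18.224.0.0/12 (H4) depth=12
  + 241.232.0.0/16 (H0) depth=16
  + 18.231.92.240/32 (H6) depth=32
  + 0.0.0.0/0 (H5) depth=0
  ? 18.225.249.71  path d0:H5→d1:-→d2:-→d3:-→d4:-→d5:-→d6:-→d7:-→d8:-→d9:-→d10:-→d11:-→d12:H4→d13:-  best=H4
  ? 18.231.92.247  path d0:H5→d1:-→d2:-→d3:-→d4:-→d5:-→d6:-→d7:-→d8:-→d9:-→d10:-→d11:-→d12:H4→d13:-→d14:-→d15:-→d16:-→d17:-→d18:-→d19:-→d20:-→d21:-→d22:-→d23:-→d24:-→d25:-→d26:-→d27:H1→d28:-→d29:-  best=H1
  ? 241.232.4.83  path d0:H5→d1:-→d2:-→d3:-→d4:-→d5:-→d6:-→d7:-→d8:-→d9:-→d10:-→d11:-→d12:-→d13:-→d14:-→d15:-→d16:H0→d17:-→d18:-→d19:-→d20:-→d21:-  best=H0
  + 174.56.0.0/19 (H2) depth=19
  + 174.48.0.0/12 (H5) depth=12
  del 174.56.0.0/19 (clear depth 19)
  ? 18.231.92.224  path d0:H5→d1:-→d2:-→d3:-→d4:-→d5:-→d6:-→d7:-→d8:-→d9:-→d10:-→d11:-→d12:H4→d13:-→d14:-→d15:-→d16:-→d17:-→d18:-→d19:-→d20:-→d21:-→d22:-→d23:-→d24:-→d25:-→d26:-→d27:H1  best=H1
  ? 18.231.92.240  path d0:H5→d1:-→d2:-→d3:-→d4:-→d5:-→d6:-→d7:-→d8:-→d9:-→d10:-→d11:-→d12:H4→d13:-→d14:-→d15:-→d16:-→d17:-→d18:-→d19:-→d20:-→d21:-→d22:-→d23:-→d24:-→d25:-→d26:-→d27:H1→d28:-→d29:-→d30:-→d31:-→d32:H6  best=H6
  ? 241.232.0.1  path d0:H5→d1:-→d2:-→d3:-→d4:-→d5:-→d6:-→d7:-→d8:-→d9:-→d10:-→d11:-→d12:-→d13:-→d14:-→d15:-→d16:H0→d17:-→d18:-→d19:-→d20:-→d21:-→d22:H6  best=H6
  ? 18.231.92.230  path d0:H5→d1:-→d2:-→d3:-→d4:-→d5:-→d6:-→d7:-→d8:-→d9:-→d10:-→d11:-→d12:H4→d13:-→d14:-→d15:-→d16:-→d17:-→d18:-→d19:-→d20:-→d21:-→d22:-→d23:-→d24:-→d25:-→d26:-→d27:H1  best=H1
  ? 18.224.14.78  path d0:H5→d1:-→d2:-→d3:-→d4:-→d5:-→d6:-→d7:-→d8:-→d9:-→d10:-→d11:-→d12:H4→d13:-  best=H4
  ? 18.225.21.208  path d0:H5→d1:-→d2:-→d3:-→d4:-→d5:-→d6:-→d7:-→d8:-→d9:-→d10:-→d11:-→d12:H4→d13:-  best=H4
  + 174.56.7.241/32 (H6) depth=32
  del 241.232.0.0/22 (clear depth 22)
  + 174.0.0.0/8 (H1) depth=8
  ? 251.98.59.233  path d0:H5→d1:-→d2:-→d3:-→d4:-  best=H5
  del 18.231.92.224/27 (clear depth 27)
  ? 241.232.0.196  path d0:H5→d1:-→d2:-→d3:-→d4:-→d5:-→d6:-→d7:-→d8:-→d9:-→d10:-→d11:-→d12:-→d13:-→d14:-→d15:-→d16:H0→d17:-→d18:-→d19:-→d20:-→d21:-→d22:-  best=H0
  ? 241.232.0.231  path d0:H5→d1:-→d2:-→d3:-→d4:-→d5:-→d6:-→d7:-→d8:-→d9:-→d10:-→d11:-→d12:-→d13:-→d14:-→d15:-→d16:H0→d17:-→d18:-→d19:-→d20:-→d21:-→d22:-  best=H0
  + 174.56.0.0/20 (H4) depth=20
  + 241.232.3.0/24 (H2) depth=24
  ? 174.0.0.11  path d0:H5→d1:-→d2:-→d3:-→d4:-→d5:-→d6:-→d7:-→d8:H1→d9:-→d10:-  best=H1
  + 18.231.92.240/28 (H1) depth=28
  ? 174.56.0.10  path d0:H5→d1:-→d2:-→d3:-→d4:-→d5:-→d6:-→d7:-→d8:H1→d9:-→d10:-→d11:-→d12:H5→d13:-→d14:-→d15:-→d16:-→d17:-→d18:-→d19:-→d20:H4→d21:-  best=H4
  ? 174.56.0.13  path d0:H5→d1:-→d2:-→d3:-→d4:-→d5:-→d6:-→d7:-→d8:H1→d9:-→d10:-→d11:-→d12:H5→d13:-→d14:-→d15:-→d16:-→d17:-→d18:-→d19:-→d20:H4→d21:-  best=H4

== LOOKUPS ==
["H1","H6","H4","H1","H0","H1","H6","H6","H1","H4","H4","H5","H0","H0","H1","H4","H4"]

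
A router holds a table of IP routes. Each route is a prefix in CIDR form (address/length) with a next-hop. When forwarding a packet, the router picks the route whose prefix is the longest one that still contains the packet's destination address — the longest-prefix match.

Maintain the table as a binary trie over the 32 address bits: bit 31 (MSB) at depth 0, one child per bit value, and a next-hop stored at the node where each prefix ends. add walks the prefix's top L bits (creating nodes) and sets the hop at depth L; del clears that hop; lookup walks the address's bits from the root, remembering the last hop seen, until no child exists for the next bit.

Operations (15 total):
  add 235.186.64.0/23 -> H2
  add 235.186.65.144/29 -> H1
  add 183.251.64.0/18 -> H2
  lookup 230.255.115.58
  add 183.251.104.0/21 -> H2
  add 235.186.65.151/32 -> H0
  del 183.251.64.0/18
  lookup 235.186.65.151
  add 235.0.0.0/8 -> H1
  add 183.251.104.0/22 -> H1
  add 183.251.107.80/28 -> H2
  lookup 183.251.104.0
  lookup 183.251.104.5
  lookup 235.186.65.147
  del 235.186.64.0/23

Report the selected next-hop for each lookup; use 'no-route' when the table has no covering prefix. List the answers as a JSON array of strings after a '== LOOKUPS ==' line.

Process each operation:
  + 235.186.64.0/23 (H2) depth=23
  + 235.186.65.144/29 (H1) depth=29
  + 183.251.64.0/18 (H2) depth=18
  lookup 230.255.115.58: bits 1110 walk d0:-→d1:-→d2:-→d3:-→d4:- -> no-route
  + 183.251.104.0/21 (H2) depth=21
  + 235.186.65.151/32 (H0) depth=32
  - 183.251.64.0/18 clear@18
  lookup 235.186.65.151: bits 11101011101110100100000110010111 walk d0:-→d1:-→d2:-→d3:-→d4:-→d5:-→d6:-→d7:-→d8:-→d9:-→d10:-→d11:-→d12:-→d13:-→d14:-→d15:-→d16:-→d17:-→d18:-→d19:-→d20:-→d21:-→d22:-→d23:H2→d24:-→d25:-→d26:-→d27:-→d28:-→d29:H1→d30:-→d31:-→d32:H0 -> H0
  + 235.0.0.0/8 (H1) depth=8
  + 183.251.104.0/22 (H1) depth=22
  + 183.251.107.80/28 (H2) depth=28
  lookup 183.251.104.0: bits 1011011111111011011010 walk d0:-→d1:-→d2:-→d3:-→d4:-→d5:-→d6:-→d7:-→d8:-→d9:-→d10:-→d11:-→d12:-→d13:-→d14:-→d15:-→d16:-→d17:-→d18:-→d19:-→d20:-→d21:H2→d22:H1 -> H1
  lookup 183.251.104.5: bits 1011011111111011011010 walk d0:-→d1:-→d2:-→d3:-→d4:-→d5:-→d6:-→d7:-→d8:-→d9:-→d10:-→d11:-→d12:-→d13:-→d14:-→d15:-→d16:-→d17:-→d18:-→d19:-→d20:-→d21:H2→d22:H1 -> H1
  lookup 235.186.65.147: bits 11101011101110100100000110010 walk d0:-→d1:-→d2:-→d3:-→d4:-→d5:-→d6:-→d7:-→d8:H1→d9:-→d10:-→d11:-→d12:-→d13:-→d14:-→d15:-→d16:-→d17:-→d18:-→d19:-→d20:-→d21:-→d22:-→d23:H2→d24:-→d25:-→d26:-→d27:-→d28:-→d29:H1 -> H1
  - 235.186.64.0/23 clear@23

== LOOKUPS ==
["no-route","H0","H1","H1","H1"]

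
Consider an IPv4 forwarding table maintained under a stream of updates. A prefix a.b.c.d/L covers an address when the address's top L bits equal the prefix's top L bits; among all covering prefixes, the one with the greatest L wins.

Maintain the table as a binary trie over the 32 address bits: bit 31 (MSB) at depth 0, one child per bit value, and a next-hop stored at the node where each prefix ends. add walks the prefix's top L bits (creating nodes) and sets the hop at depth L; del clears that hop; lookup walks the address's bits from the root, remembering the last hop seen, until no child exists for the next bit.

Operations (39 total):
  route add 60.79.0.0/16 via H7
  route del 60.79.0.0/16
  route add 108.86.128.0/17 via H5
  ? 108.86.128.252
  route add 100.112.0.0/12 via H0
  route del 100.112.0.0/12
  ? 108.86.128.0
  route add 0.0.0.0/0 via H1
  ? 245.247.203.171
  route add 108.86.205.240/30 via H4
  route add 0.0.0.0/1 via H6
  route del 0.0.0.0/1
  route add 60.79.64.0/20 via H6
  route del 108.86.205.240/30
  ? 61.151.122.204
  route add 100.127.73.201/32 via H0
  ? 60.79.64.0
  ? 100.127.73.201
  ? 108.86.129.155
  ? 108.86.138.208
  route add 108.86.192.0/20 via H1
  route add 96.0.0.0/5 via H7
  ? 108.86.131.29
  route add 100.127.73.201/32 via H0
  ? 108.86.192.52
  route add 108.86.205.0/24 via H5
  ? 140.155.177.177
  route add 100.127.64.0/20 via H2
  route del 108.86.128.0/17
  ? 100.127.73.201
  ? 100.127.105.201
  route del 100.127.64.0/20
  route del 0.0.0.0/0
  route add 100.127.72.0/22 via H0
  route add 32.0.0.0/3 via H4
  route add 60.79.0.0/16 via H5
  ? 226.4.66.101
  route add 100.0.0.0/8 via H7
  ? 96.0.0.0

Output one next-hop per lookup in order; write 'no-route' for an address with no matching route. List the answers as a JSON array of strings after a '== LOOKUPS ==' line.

Apply in order:
  add 60.79.0.0/16 -> H7 at depth 16
  del 60.79.0.0/16 (clear depth 16)
  add 108.86.128.0/17 -> H5 at depth 17
  Q 108.86.128.252: descend 01101100010101101 ; hops seen [H5] ; pick H5
  add 100.112.0.0/12 -> H0 at depth 12
  del 100.112.0.0/12 (clear depth 12)
  Q 108.86.128.0: descend 01101100010101101 ; hops seen [H5] ; pick H5
  add 0.0.0.0/0 -> H1 at depth 0
  Q 245.247.203.171: descend ε ; hops seen [H1] ; pick H1
  add 108.86.205.240/30 -> H4 at depth 30
  add 0.0.0.0/1 -> H6 at depth 1
  del 0.0.0.0/1 (clear depth 1)
  add 60.79.64.0/20 -> H6 at depth 20
  del 108.86.205.240/30 (clear depth 30)
  Q 61.151.122.204: descend 0011110 ; hops seen [H1] ; pick H1
  add 100.127.73.201/32 -> H0 at depth 32
  Q 60.79.64.0: descend 00111100010011110100 ; hops seen [H1,H6] ; pick H6
  Q 100.127.73.201: descend 01100100011111110100100111001001 ; hops seen [H1,H0] ; pick H0
  Q 108.86.129.155: descend 01101100010101101 ; hops seen [H1,H5] ; pick H5
  Q 108.86.138.208: descend 01101100010101101 ; hops seen [H1,H5] ; pick H5
  add 108.86.192.0/20 -> H1 at depth 20
  add 96.0.0.0/5 -> H7 at depth 5
  Q 108.86.131.29: descend 01101100010101101 ; hops seen [H1,H5] ; pick H5
  add 100.127.73.201/32 -> H0 at depth 32
  Q 108.86.192.52: descend 01101100010101101100 ; hops seen [H1,H5,H1] ; pick H1
  add 108.86.205.0/24 -> H5 at depth 24
  Q 140.155.177.177: descend ε ; hops seen [H1] ; pick H1
  add 100.127.64.0/20 -> H2 at depth 20
  del 108.86.128.0/17 (clear depth 17)
  Q 100.127.73.201: descend 01100100011111110100100111001001 ; hops seen [H1,H7,H2,H0] ; pick H0
  Q 100.127.105.201: descend 011001000111111101 ; hops seen [H1,H7] ; pick H7
  del 100.127.64.0/20 (clear depth 20)
  del 0.0.0.0/0 (clear depth 0)
  add 100.127.72.0/22 -> H0 at depth 22
  add 32.0.0.0/3 -> H4 at depth 3
  add 60.79.0.0/16 -> H5 at depth 16
  Q 226.4.66.101: descend ε ; hops seen [∅] ; pick no-route
  add 100.0.0.0/8 -> H7 at depth 8
  Q 96.0.0.0: descend 01100 ; hops seen [H7] ; pick H7

== LOOKUPS ==
["H5","H5","H1","H1","H6","H0","H5","H5","H5","H1","H1","H0","H7","no-route","H7"]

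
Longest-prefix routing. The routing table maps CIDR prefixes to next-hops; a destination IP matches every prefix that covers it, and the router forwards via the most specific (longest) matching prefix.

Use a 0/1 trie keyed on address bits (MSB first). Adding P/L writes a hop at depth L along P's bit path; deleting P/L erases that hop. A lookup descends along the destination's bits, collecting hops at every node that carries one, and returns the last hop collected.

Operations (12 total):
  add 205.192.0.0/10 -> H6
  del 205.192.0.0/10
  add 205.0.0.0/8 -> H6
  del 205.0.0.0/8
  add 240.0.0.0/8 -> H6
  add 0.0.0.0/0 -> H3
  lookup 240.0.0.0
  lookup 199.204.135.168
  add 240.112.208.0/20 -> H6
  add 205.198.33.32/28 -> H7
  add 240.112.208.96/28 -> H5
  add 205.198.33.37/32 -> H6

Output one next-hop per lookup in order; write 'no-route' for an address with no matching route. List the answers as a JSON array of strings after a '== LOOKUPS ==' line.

Process each operation:
  + 205.192.0.0/10 (H6) depth=10
  del 205.192.0.0/10 (clear depth 10)
  + 205.0.0.0/8 (H6) depth=8
  del 205.0.0.0/8 (clear depth 8)
  + 240.0.0.0/8 (H6) depth=8
  + 0.0.0.0/0 (H3) depth=0
  lookup 240.0.0.0: bits 11110000 walk d0:H3→d1:-→d2:-→d3:-→d4:-→d5:-→d6:-→d7:-→d8:H6 -> H6
  lookup 199.204.135.168: bits 1100 walk d0:H3→d1:-→d2:-→d3:-→d4:- -> H3
  + 240.112.208.0/20 (H6) depth=20
  + 205.198.33.32/28 (H7) depth=28
  + 240.112.208.96/28 (H5) depth=28
  + 205.198.33.37/32 (H6) depth=32

== LOOKUPS ==
["H6","H3"]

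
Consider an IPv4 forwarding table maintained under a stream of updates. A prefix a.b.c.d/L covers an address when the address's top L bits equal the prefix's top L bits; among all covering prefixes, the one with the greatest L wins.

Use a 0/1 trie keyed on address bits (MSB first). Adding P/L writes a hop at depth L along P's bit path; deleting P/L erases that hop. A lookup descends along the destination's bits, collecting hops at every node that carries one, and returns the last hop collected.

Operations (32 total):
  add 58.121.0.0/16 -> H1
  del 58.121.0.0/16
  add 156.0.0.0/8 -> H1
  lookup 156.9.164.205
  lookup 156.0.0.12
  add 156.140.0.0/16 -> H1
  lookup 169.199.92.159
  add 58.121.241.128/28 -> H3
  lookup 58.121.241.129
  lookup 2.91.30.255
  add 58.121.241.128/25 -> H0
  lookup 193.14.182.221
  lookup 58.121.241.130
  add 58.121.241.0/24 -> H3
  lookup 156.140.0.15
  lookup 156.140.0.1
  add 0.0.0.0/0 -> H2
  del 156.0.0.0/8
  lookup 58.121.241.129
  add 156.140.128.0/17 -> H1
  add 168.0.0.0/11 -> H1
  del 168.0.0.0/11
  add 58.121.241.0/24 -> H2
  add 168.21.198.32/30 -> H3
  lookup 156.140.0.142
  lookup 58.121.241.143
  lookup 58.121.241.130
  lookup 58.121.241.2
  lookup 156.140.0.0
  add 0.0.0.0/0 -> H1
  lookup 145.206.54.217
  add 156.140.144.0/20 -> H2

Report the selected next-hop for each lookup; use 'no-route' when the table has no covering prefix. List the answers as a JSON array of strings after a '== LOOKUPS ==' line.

Apply in order:
  add 58.121.0.0/16 -> H1 at depth 16
  del 58.121.0.0/16 (clear depth 16)
  add 156.0.0.0/8 -> H1 at depth 8
  ? 156.9.164.205  path d0:-→d1:-→d2:-→d3:-→d4:-→d5:-→d6:-→d7:-→d8:H1  best=H1
  ? 156.0.0.12  path d0:-→d1:-→d2:-→d3:-→d4:-→d5:-→d6:-→d7:-→d8:H1  best=H1
  add 156.140.0.0/16 -> H1 at depth 16
  ? 169.199.92.159  path d0:-→d1:-→d2:-  best=no-route
  add 58.121.241.128/28 -> H3 at depth 28
  ? 58.121.241.129  path d0:-→d1:-→d2:-→d3:-→d4:-→d5:-→d6:-→d7:-→d8:-→d9:-→d10:-→d11:-→d12:-→d13:-→d14:-→d15:-→d16:-→d17:-→d18:-→d19:-→d20:-→d21:-→d22:-→d23:-→d24:-→d25:-→d26:-→d27:-→d28:H3  best=H3
  ? 2.91.30.255  path d0:-→d1:-→d2:-  best=no-route
  add 58.121.241.128/25 -> H0 at depth 25
  ? 193.14.182.221  path d0:-→d1:-  best=no-route
  ? 58.121.241.130  path d0:-→d1:-→d2:-→d3:-→d4:-→d5:-→d6:-→d7:-→d8:-→d9:-→d10:-→d11:-→d12:-→d13:-→d14:-→d15:-→d16:-→d17:-→d18:-→d19:-→d20:-→d21:-→d22:-→d23:-→d24:-→d25:H0→d26:-→d27:-→d28:H3  best=H3
  add 58.121.241.0/24 -> H3 at depth 24
  ? 156.140.0.15  path d0:-→d1:-→d2:-→d3:-→d4:-→d5:-→d6:-→d7:-→d8:H1→d9:-→d10:-→d11:-→d12:-→d13:-→d14:-→d15:-→d16:H1  best=H1
  ? 156.140.0.1  path d0:-→d1:-→d2:-→d3:-→d4:-→d5:-→d6:-→d7:-→d8:H1→d9:-→d10:-→d11:-→d12:-→d13:-→d14:-→d15:-→d16:H1  best=H1
  add 0.0.0.0/0 -> H2 at depth 0
  del 156.0.0.0/8 (clear depth 8)
  ? 58.121.241.129  path d0:H2→d1:-→d2:-→d3:-→d4:-→d5:-→d6:-→d7:-→d8:-→d9:-→d10:-→d11:-→d12:-→d13:-→d14:-→d15:-→d16:-→d17:-→d18:-→d19:-→d20:-→d21:-→d22:-→d23:-→d24:H3→d25:H0→d26:-→d27:-→d28:H3  best=H3
  add 156.140.128.0/17 -> H1 at depth 17
  add 168.0.0.0/11 -> H1 at depth 11
  del 168.0.0.0/11 (clear depth 11)
  add 58.121.241.0/24 -> H2 at depth 24
  add 168.21.198.32/30 -> H3 at depth 30
  ? 156.140.0.142  path d0:H2→d1:-→d2:-→d3:-→d4:-→d5:-→d6:-→d7:-→d8:-→d9:-→d10:-→d11:-→d12:-→d13:-→d14:-→d15:-→d16:H1  best=H1
  ? 58.121.241.143  path d0:H2→d1:-→d2:-→d3:-→d4:-→d5:-→d6:-→d7:-→d8:-→d9:-→d10:-→d11:-→d12:-→d13:-→d14:-→d15:-→d16:-→d17:-→d18:-→d19:-→d20:-→d21:-→d22:-→d23:-→d24:H2→d25:H0→d26:-→d27:-→d28:H3  best=H3
  ? 58.121.241.130  path d0:H2→d1:-→d2:-→d3:-→d4:-→d5:-→d6:-→d7:-→d8:-→d9:-→d10:-→d11:-→d12:-→d13:-→d14:-→d15:-→d16:-→d17:-→d18:-→d19:-→d20:-→d21:-→d22:-→d23:-→d24:H2→d25:H0→d26:-→d27:-→d28:H3  best=H3
  ? 58.121.241.2  path d0:H2→d1:-→d2:-→d3:-→d4:-→d5:-→d6:-→d7:-→d8:-→d9:-→d10:-→d11:-→d12:-→d13:-→d14:-→d15:-→d16:-→d17:-→d18:-→d19:-→d20:-→d21:-→d22:-→d23:-→d24:H2  best=H2
  ? 156.140.0.0  path d0:H2→d1:-→d2:-→d3:-→d4:-→d5:-→d6:-→d7:-→d8:-→d9:-→d10:-→d11:-→d12:-→d13:-→d14:-→d15:-→d16:H1  best=H1
  add 0.0.0.0/0 -> H1 at depth 0
  ? 145.206.54.217  path d0:H1→d1:-→d2:-→d3:-→d4:-  best=H1
  add 156.140.144.0/20 -> H2 at depth 20

== LOOKUPS ==
["H1","H1","no-route","H3","no-route","no-route","H3","H1","H1","H3","H1","H3","H3","H2","H1","H1"]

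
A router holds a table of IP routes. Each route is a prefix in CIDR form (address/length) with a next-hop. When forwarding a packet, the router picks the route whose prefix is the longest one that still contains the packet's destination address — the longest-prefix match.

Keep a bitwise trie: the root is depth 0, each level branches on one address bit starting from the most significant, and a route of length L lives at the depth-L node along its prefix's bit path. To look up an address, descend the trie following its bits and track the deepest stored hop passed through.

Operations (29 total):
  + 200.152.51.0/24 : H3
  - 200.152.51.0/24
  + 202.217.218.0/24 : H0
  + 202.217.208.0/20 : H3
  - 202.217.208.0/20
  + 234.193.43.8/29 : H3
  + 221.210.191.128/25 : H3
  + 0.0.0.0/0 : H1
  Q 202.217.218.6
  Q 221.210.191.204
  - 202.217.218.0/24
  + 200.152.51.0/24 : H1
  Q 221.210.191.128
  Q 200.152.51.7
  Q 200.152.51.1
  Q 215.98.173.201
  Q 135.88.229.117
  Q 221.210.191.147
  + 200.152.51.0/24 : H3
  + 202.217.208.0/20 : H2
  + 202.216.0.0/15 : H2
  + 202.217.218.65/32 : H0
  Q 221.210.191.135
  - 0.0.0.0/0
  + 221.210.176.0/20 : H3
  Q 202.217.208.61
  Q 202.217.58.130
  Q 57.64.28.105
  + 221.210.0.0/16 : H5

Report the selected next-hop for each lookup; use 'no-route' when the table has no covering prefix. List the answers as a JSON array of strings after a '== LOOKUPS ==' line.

Trace:
  add 200.152.51.0/24 -> H3 at depth 24
  del 200.152.51.0/24 (clear depth 24)
  add 202.217.218.0/24 -> H0 at depth 24
  add 202.217.208.0/20 -> H3 at depth 20
  del 202.217.208.0/20 (clear depth 20)
  add 234.193.43.8/29 -> H3 at depth 29
  add 221.210.191.128/25 -> H3 at depth 25
  add 0.0.0.0/0 -> H1 at depth 0
  Q 202.217.218.6: descend 110010101101100111011010 ; hops seen [H1,H0] ; pick H0
  Q 221.210.191.204: descend 1101110111010010101111111 ; hops seen [H1,H3] ; pick H3
  del 202.217.218.0/24 (clear depth 24)
  add 200.152.51.0/24 -> H1 at depth 24
  Q 221.210.191.128: descend 1101110111010010101111111 ; hops seen [H1,H3] ; pick H3
  Q 200.152.51.7: descend 110010001001100000110011 ; hops seen [H1,H1] ; pick H1
  Q 200.152.51.1: descend 110010001001100000110011 ; hops seen [H1,H1] ; pick H1
  Q 215.98.173.201: descend 1101 ; hops seen [H1] ; pick H1
  Q 135.88.229.117: descend 1 ; hops seen [H1] ; pick H1
  Q 221.210.191.147: descend 1101110111010010101111111 ; hops seen [H1,H3] ; pick H3
  add 200.152.51.0/24 -> H3 at depth 24
  add 202.217.208.0/20 -> H2 at depth 20
  add 202.216.0.0/15 -> H2 at depth 15
  add 202.217.218.65/32 -> H0 at depth 32
  Q 221.210.191.135: descend 1101110111010010101111111 ; hops seen [H1,H3] ; pick H3
  del 0.0.0.0/0 (clear depth 0)
  add 221.210.176.0/20 -> H3 at depth 20
  Q 202.217.208.61: descend 11001010110110011101 ; hops seen [H2,H2] ; pick H2
  Q 202.217.58.130: descend 1100101011011001 ; hops seen [H2] ; pick H2
  Q 57.64.28.105: descend ε ; hops seen [∅] ; pick no-route
  add 221.210.0.0/16 -> H5 at depth 16

== LOOKUPS ==
["H0","H3","H3","H1","H1","H1","H1","H3","H3","H2","H2","no-route"]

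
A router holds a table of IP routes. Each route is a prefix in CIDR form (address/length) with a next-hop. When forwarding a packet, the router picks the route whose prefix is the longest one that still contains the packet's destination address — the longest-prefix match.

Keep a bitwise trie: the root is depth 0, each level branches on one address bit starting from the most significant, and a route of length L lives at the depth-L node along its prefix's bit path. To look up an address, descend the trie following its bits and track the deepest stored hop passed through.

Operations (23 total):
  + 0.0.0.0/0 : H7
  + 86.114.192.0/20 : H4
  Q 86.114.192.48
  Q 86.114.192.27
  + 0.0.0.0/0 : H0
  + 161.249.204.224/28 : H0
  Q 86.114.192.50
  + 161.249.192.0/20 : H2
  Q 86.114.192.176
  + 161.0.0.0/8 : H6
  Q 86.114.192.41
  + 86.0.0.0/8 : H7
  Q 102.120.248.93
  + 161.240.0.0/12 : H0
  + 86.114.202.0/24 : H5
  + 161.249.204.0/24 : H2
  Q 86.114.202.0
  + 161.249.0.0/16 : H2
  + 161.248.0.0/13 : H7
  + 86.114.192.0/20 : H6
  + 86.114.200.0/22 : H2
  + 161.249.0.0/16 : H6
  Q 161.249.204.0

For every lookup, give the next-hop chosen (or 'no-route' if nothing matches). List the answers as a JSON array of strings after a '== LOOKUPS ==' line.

Apply in order:
  add 0.0.0.0/0 -> H7 at depth 0
  add 86.114.192.0/20 -> H4 at depth 20
  Q 86.114.192.48: descend 01010110011100101100 ; hops seen [H7,H4] ; pick H4
  Q 86.114.192.27: descend 01010110011100101100 ; hops seen [H7,H4] ; pick H4
  add 0.0.0.0/0 -> H0 at depth 0
  add 161.249.204.224/28 -> H0 at depth 28
  Q 86.114.192.50: descend 01010110011100101100 ; hops seen [H0,H4] ; pick H4
  add 161.249.192.0/20 -> H2 at depth 20
  Q 86.114.192.176: descend 01010110011100101100 ; hops seen [H0,H4] ; pick H4
  add 161.0.0.0/8 -> H6 at depth 8
  Q 86.114.192.41: descend 01010110011100101100 ; hops seen [H0,H4] ; pick H4
  add 86.0.0.0/8 -> H7 at depth 8
  Q 102.120.248.93: descend 01 ; hops seen [H0] ; pick H0
  add 161.240.0.0/12 -> H0 at depth 12
  add 86.114.202.0/24 -> H5 at depth 24
  add 161.249.204.0/24 -> H2 at depth 24
  Q 86.114.202.0: descend 010101100111001011001010 ; hops seen [H0,H7,H4,H5] ; pick H5
  add 161.249.0.0/16 -> H2 at depth 16
  add 161.248.0.0/13 -> H7 at depth 13
  add 86.114.192.0/20 -> H6 at depth 20
  add 86.114.200.0/22 -> H2 at depth 22
  add 161.249.0.0/16 -> H6 at depth 16
  Q 161.249.204.0: descend 101000011111100111001100 ; hops seen [H0,H6,H0,H7,H6,H2,H2] ; pick H2

== LOOKUPS ==
["H4","H4","H4","H4","H4","H0","H5","H2"]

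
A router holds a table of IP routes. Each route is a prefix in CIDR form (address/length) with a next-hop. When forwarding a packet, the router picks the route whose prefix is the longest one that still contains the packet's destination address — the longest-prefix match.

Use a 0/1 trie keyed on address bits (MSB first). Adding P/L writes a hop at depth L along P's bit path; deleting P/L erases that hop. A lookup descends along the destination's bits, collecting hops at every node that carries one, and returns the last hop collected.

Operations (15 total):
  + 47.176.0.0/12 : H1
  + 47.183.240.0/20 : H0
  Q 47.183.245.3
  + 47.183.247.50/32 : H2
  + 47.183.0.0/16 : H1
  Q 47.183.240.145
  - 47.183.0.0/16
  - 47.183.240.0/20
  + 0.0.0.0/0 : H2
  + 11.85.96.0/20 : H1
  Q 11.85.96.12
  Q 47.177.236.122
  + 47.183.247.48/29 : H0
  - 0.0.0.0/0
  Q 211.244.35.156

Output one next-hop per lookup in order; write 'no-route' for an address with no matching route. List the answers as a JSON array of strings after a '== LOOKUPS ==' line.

Trace:
  add 47.176.0.0/12 -> H1 at depth 12
  add 47.183.240.0/20 -> H0 at depth 20
  Q 47.183.245.3: descend 00101111101101111111 ; hops seen [H1,H0] ; pick H0
  add 47.183.247.50/32 -> H2 at depth 32
  add 47.183.0.0/16 -> H1 at depth 16
  Q 47.183.240.145: descend 001011111011011111110 ; hops seen [H1,H1,H0] ; pick H0
  - 47.183.0.0/16 clear@16
  - 47.183.240.0/20 clear@20
  add 0.0.0.0/0 -> H2 at depth 0
  add 11.85.96.0/20 -> H1 at depth 20
  Q 11.85.96.12: descend 00001011010101010110 ; hops seen [H2,H1] ; pick H1
  Q 47.177.236.122: descend 0010111110110 ; hops seen [H2,H1] ; pick H1
  add 47.183.247.48/29 -> H0 at depth 29
  - 0.0.0.0/0 clear@0
  Q 211.244.35.156: descend ε ; hops seen [∅] ; pick no-route

== LOOKUPS ==
["H0","H0","H1","H1","no-route"]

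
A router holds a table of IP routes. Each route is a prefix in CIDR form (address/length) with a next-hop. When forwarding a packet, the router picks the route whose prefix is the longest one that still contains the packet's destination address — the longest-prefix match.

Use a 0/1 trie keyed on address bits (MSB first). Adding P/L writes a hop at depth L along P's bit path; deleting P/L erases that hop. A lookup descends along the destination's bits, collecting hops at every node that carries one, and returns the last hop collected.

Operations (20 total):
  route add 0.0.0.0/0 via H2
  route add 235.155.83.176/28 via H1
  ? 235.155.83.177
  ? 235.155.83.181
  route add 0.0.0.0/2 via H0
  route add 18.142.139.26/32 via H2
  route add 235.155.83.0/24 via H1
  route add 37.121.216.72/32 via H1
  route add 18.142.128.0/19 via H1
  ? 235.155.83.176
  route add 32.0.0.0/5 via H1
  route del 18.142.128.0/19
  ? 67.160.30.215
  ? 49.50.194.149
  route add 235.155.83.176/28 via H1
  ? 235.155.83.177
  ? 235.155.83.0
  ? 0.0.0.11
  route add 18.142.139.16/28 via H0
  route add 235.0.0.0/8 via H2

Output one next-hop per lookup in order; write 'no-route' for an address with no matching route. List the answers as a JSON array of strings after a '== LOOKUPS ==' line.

Trace:
  add 0.0.0.0/0 -> H2 at depth 0
  add 235.155.83.176/28 -> H1 at depth 28
  lookup 235.155.83.177: bits 1110101110011011010100111011 walk d0:H2→d1:-→d2:-→d3:-→d4:-→d5:-→d6:-→d7:-→d8:-→d9:-→d10:-→d11:-→d12:-→d13:-→d14:-→d15:-→d16:-→d17:-→d18:-→d19:-→d20:-→d21:-→d22:-→d23:-→d24:-→d25:-→d26:-→d27:-→d28:H1 -> H1
  lookup 235.155.83.181: bits 1110101110011011010100111011 walk d0:H2→d1:-→d2:-→d3:-→d4:-→d5:-→d6:-→d7:-→d8:-→d9:-→d10:-→d11:-→d12:-→d13:-→d14:-→d15:-→d16:-→d17:-→d18:-→d19:-→d20:-→d21:-→d22:-→d23:-→d24:-→d25:-→d26:-→d27:-→d28:H1 -> H1
  add 0.0.0.0/2 -> H0 at depth 2
  add 18.142.139.26/32 -> H2 at depth 32
  add 235.155.83.0/24 -> H1 at depth 24
  add 37.121.216.72/32 -> H1 at depth 32
  add 18.142.128.0/19 -> H1 at depth 19
  lookup 235.155.83.176: bits 1110101110011011010100111011 walk d0:H2→d1:-→d2:-→d3:-→d4:-→d5:-→d6:-→d7:-→d8:-→d9:-→d10:-→d11:-→d12:-→d13:-→d14:-→d15:-→d16:-→d17:-→d18:-→d19:-→d20:-→d21:-→d22:-→d23:-→d24:H1→d25:-→d26:-→d27:-→d28:H1 -> H1
  add 32.0.0.0/5 -> H1 at depth 5
  del 18.142.128.0/19 (clear depth 19)
  lookup 67.160.30.215: bits 0 walk d0:H2→d1:- -> H2
  lookup 49.50.194.149: bits 001 walk d0:H2→d1:-→d2:H0→d3:- -> H0
  add 235.155.83.176/28 -> H1 at depth 28
  lookup 235.155.83.177: bits 1110101110011011010100111011 walk d0:H2→d1:-→d2:-→d3:-→d4:-→d5:-→d6:-→d7:-→d8:-→d9:-→d10:-→d11:-→d12:-→d13:-→d14:-→d15:-→d16:-→d17:-→d18:-→d19:-→d20:-→d21:-→d22:-→d23:-→d24:H1→d25:-→d26:-→d27:-→d28:H1 -> H1
  lookup 235.155.83.0: bits 111010111001101101010011 walk d0:H2→d1:-→d2:-→d3:-→d4:-→d5:-→d6:-→d7:-→d8:-→d9:-→d10:-→d11:-→d12:-→d13:-→d14:-→d15:-→d16:-→d17:-→d18:-→d19:-→d20:-→d21:-→d22:-→d23:-→d24:H1 -> H1
  lookup 0.0.0.11: bits 000 walk d0:H2→d1:-→d2:H0→d3:- -> H0
  add 18.142.139.16/28 -> H0 at depth 28
  add 235.0.0.0/8 -> H2 at depth 8

== LOOKUPS ==
["H1","H1","H1","H2","H0","H1","H1","H0"]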